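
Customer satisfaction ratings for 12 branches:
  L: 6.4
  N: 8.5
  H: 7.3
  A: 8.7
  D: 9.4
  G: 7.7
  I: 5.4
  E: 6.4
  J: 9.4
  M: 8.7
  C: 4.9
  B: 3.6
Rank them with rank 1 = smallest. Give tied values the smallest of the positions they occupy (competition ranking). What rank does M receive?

9

Sorted (ascending): 3.6, 4.9, 5.4, 6.4, 6.4, 7.3, 7.7, 8.5, 8.7, 8.7, 9.4, 9.4
The 2 values of 6.4 occupy positions 4–5 → each gets rank 4.
The 2 values of 8.7 occupy positions 9–10 → each gets rank 9.
The 2 values of 9.4 occupy positions 11–12 → each gets rank 11.
M has value 8.7 → rank 9.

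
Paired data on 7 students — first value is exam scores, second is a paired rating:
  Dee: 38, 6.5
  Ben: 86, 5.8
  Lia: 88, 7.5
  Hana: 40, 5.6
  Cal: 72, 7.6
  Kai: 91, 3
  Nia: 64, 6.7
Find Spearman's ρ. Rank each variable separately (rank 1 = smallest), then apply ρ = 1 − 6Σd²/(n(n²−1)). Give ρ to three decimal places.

Ranks of variable 1: 1, 5, 6, 2, 4, 7, 3
Ranks of variable 2: 4, 3, 6, 2, 7, 1, 5
d = r₁ − r₂: -3, 2, 0, 0, -3, 6, -2
d²: 9, 4, 0, 0, 9, 36, 4; Σd² = 62
ρ = 1 − 6·62/(7·48) = 1 − 372/336 = -0.107

-0.107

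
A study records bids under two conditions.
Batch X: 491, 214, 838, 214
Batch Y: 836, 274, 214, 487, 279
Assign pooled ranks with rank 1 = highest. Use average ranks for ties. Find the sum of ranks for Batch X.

Sorted (descending): 838, 836, 491, 487, 279, 274, 214, 214, 214
The 3 values of 214 occupy positions 7–9 → average rank 8.
Batch X values → pooled ranks: 491→3, 214→8, 838→1, 214→8
Rank sum = 3 + 8 + 1 + 8 = 20

20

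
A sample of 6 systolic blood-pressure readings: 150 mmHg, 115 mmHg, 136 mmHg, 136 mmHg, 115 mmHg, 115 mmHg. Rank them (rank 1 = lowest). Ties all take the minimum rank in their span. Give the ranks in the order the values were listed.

Sorted (ascending): 115, 115, 115, 136, 136, 150
The 3 values of 115 occupy positions 1–3 → each gets rank 1.
The 2 values of 136 occupy positions 4–5 → each gets rank 4.

6, 1, 4, 4, 1, 1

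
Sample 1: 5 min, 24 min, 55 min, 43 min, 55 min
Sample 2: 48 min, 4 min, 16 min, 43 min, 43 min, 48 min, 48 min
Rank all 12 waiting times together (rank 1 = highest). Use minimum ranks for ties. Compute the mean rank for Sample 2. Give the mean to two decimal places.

Sorted (descending): 55, 55, 48, 48, 48, 43, 43, 43, 24, 16, 5, 4
The 2 values of 55 occupy positions 1–2 → each gets rank 1.
The 3 values of 48 occupy positions 3–5 → each gets rank 3.
The 3 values of 43 occupy positions 6–8 → each gets rank 6.
Sample 2 values → pooled ranks: 48→3, 4→12, 16→10, 43→6, 43→6, 48→3, 48→3
Mean rank = (3 + 12 + 10 + 6 + 6 + 3 + 3) / 7 = 6.14

6.14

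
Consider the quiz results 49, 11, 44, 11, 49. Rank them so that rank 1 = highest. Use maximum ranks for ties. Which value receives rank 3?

44

Sorted (descending): 49, 49, 44, 11, 11
The 2 values of 49 occupy positions 1–2 → each gets rank 2.
The 2 values of 11 occupy positions 4–5 → each gets rank 5.
Rank 3 → value 44.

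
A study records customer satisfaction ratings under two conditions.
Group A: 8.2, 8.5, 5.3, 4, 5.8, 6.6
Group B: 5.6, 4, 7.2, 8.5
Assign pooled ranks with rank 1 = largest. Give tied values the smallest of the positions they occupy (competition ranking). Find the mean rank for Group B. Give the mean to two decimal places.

5.25

Sorted (descending): 8.5, 8.5, 8.2, 7.2, 6.6, 5.8, 5.6, 5.3, 4, 4
The 2 values of 8.5 occupy positions 1–2 → each gets rank 1.
The 2 values of 4 occupy positions 9–10 → each gets rank 9.
Group B values → pooled ranks: 5.6→7, 4→9, 7.2→4, 8.5→1
Mean rank = (7 + 9 + 4 + 1) / 4 = 5.25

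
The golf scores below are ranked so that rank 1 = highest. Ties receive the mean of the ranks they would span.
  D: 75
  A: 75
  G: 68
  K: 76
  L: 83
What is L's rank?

1

Sorted (descending): 83, 76, 75, 75, 68
The 2 values of 75 occupy positions 3–4 → average rank (3+4)/2 = 3.5.
L has value 83 → rank 1.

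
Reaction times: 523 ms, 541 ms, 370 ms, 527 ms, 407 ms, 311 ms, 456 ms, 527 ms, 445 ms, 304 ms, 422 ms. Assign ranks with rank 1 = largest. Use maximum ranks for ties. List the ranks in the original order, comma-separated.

Sorted (descending): 541, 527, 527, 523, 456, 445, 422, 407, 370, 311, 304
The 2 values of 527 occupy positions 2–3 → each gets rank 3.

4, 1, 9, 3, 8, 10, 5, 3, 6, 11, 7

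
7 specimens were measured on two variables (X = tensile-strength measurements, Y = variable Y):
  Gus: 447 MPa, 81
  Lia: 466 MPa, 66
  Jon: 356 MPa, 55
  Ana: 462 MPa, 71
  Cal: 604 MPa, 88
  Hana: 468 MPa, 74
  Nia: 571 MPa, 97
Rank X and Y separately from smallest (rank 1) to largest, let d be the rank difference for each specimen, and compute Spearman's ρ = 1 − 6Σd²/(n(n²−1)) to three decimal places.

0.714

Ranks of variable 1: 2, 4, 1, 3, 7, 5, 6
Ranks of variable 2: 5, 2, 1, 3, 6, 4, 7
d = r₁ − r₂: -3, 2, 0, 0, 1, 1, -1
d²: 9, 4, 0, 0, 1, 1, 1; Σd² = 16
ρ = 1 − 6·16/(7·48) = 1 − 96/336 = 0.714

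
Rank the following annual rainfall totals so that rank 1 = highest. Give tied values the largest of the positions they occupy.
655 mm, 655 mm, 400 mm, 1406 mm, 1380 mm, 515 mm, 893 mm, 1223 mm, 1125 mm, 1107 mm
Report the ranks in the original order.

8, 8, 10, 1, 2, 9, 6, 3, 4, 5

Sorted (descending): 1406, 1380, 1223, 1125, 1107, 893, 655, 655, 515, 400
The 2 values of 655 occupy positions 7–8 → each gets rank 8.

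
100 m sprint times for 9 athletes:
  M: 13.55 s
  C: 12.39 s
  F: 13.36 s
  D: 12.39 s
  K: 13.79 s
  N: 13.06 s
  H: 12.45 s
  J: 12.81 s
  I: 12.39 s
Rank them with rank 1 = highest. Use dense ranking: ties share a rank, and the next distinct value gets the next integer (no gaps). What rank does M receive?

Sorted (descending): 13.79, 13.55, 13.36, 13.06, 12.81, 12.45, 12.39, 12.39, 12.39
The 3 values of 12.39 share dense rank 7.
Remaining distinct values take the next consecutive integers.
M has value 13.55 s → rank 2.

2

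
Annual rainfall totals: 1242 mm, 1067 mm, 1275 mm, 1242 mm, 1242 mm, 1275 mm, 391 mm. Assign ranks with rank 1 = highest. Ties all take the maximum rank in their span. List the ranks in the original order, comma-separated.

Sorted (descending): 1275, 1275, 1242, 1242, 1242, 1067, 391
The 2 values of 1275 occupy positions 1–2 → each gets rank 2.
The 3 values of 1242 occupy positions 3–5 → each gets rank 5.

5, 6, 2, 5, 5, 2, 7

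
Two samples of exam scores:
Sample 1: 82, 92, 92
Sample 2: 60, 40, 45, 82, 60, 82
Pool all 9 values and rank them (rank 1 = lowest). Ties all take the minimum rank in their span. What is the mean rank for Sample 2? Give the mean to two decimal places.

3.17

Sorted (ascending): 40, 45, 60, 60, 82, 82, 82, 92, 92
The 2 values of 60 occupy positions 3–4 → each gets rank 3.
The 3 values of 82 occupy positions 5–7 → each gets rank 5.
The 2 values of 92 occupy positions 8–9 → each gets rank 8.
Sample 2 values → pooled ranks: 60→3, 40→1, 45→2, 82→5, 60→3, 82→5
Mean rank = (3 + 1 + 2 + 5 + 3 + 5) / 6 = 3.17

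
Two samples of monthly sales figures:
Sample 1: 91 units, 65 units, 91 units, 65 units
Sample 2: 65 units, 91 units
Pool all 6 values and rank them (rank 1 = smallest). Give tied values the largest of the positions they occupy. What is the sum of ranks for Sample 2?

9

Sorted (ascending): 65, 65, 65, 91, 91, 91
The 3 values of 65 occupy positions 1–3 → each gets rank 3.
The 3 values of 91 occupy positions 4–6 → each gets rank 6.
Sample 2 values → pooled ranks: 65→3, 91→6
Rank sum = 3 + 6 = 9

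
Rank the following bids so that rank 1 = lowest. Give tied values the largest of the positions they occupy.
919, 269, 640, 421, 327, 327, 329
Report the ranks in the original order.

Sorted (ascending): 269, 327, 327, 329, 421, 640, 919
The 2 values of 327 occupy positions 2–3 → each gets rank 3.

7, 1, 6, 5, 3, 3, 4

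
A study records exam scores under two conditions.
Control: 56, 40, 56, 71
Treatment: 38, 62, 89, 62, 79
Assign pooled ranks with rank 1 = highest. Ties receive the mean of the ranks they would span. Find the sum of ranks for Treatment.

21

Sorted (descending): 89, 79, 71, 62, 62, 56, 56, 40, 38
The 2 values of 62 occupy positions 4–5 → average rank (4+5)/2 = 4.5.
The 2 values of 56 occupy positions 6–7 → average rank (6+7)/2 = 6.5.
Treatment values → pooled ranks: 38→9, 62→4.5, 89→1, 62→4.5, 79→2
Rank sum = 9 + 4.5 + 1 + 4.5 + 2 = 21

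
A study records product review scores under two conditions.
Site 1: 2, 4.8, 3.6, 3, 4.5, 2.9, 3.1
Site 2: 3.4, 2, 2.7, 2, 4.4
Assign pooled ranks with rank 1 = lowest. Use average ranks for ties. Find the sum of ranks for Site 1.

Sorted (ascending): 2, 2, 2, 2.7, 2.9, 3, 3.1, 3.4, 3.6, 4.4, 4.5, 4.8
The 3 values of 2 occupy positions 1–3 → average rank 2.
Site 1 values → pooled ranks: 2→2, 4.8→12, 3.6→9, 3→6, 4.5→11, 2.9→5, 3.1→7
Rank sum = 2 + 12 + 9 + 6 + 11 + 5 + 7 = 52

52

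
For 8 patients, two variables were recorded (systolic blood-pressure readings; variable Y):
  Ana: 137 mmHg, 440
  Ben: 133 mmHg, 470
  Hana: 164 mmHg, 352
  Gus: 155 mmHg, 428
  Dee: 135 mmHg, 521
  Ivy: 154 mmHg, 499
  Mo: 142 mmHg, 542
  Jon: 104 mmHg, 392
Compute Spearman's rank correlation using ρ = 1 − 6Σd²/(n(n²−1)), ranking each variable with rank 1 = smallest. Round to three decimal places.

Ranks of variable 1: 4, 2, 8, 7, 3, 6, 5, 1
Ranks of variable 2: 4, 5, 1, 3, 7, 6, 8, 2
d = r₁ − r₂: 0, -3, 7, 4, -4, 0, -3, -1
d²: 0, 9, 49, 16, 16, 0, 9, 1; Σd² = 100
ρ = 1 − 6·100/(8·63) = 1 − 600/504 = -0.190

-0.190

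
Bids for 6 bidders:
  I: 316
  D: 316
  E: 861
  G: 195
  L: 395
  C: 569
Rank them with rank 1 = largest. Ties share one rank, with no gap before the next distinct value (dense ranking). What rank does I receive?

Sorted (descending): 861, 569, 395, 316, 316, 195
The 2 values of 316 share dense rank 4.
Remaining distinct values take the next consecutive integers.
I has value 316 → rank 4.

4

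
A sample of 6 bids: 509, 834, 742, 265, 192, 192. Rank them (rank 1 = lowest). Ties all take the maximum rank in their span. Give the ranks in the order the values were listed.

Sorted (ascending): 192, 192, 265, 509, 742, 834
The 2 values of 192 occupy positions 1–2 → each gets rank 2.

4, 6, 5, 3, 2, 2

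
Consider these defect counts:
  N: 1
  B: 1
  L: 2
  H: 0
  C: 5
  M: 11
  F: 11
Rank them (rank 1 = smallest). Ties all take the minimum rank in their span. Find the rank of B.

Sorted (ascending): 0, 1, 1, 2, 5, 11, 11
The 2 values of 1 occupy positions 2–3 → each gets rank 2.
The 2 values of 11 occupy positions 6–7 → each gets rank 6.
B has value 1 → rank 2.

2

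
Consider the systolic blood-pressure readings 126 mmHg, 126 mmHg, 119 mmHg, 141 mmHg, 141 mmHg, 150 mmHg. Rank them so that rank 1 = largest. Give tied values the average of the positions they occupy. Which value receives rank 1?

150

Sorted (descending): 150, 141, 141, 126, 126, 119
The 2 values of 141 occupy positions 2–3 → average rank (2+3)/2 = 2.5.
The 2 values of 126 occupy positions 4–5 → average rank (4+5)/2 = 4.5.
Rank 1 → value 150.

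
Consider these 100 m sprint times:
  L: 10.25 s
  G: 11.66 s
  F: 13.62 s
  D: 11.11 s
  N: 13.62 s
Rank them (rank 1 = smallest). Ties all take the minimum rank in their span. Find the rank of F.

Sorted (ascending): 10.25, 11.11, 11.66, 13.62, 13.62
The 2 values of 13.62 occupy positions 4–5 → each gets rank 4.
F has value 13.62 s → rank 4.

4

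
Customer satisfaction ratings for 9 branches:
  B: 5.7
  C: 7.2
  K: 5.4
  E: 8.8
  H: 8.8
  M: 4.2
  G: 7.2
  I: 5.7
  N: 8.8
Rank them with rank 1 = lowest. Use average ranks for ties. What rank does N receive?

8

Sorted (ascending): 4.2, 5.4, 5.7, 5.7, 7.2, 7.2, 8.8, 8.8, 8.8
The 2 values of 5.7 occupy positions 3–4 → average rank (3+4)/2 = 3.5.
The 2 values of 7.2 occupy positions 5–6 → average rank (5+6)/2 = 5.5.
The 3 values of 8.8 occupy positions 7–9 → average rank 8.
N has value 8.8 → rank 8.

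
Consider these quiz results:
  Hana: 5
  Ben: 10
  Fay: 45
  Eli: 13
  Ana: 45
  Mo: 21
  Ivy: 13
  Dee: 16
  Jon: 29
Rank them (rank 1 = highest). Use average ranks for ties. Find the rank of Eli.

6.5

Sorted (descending): 45, 45, 29, 21, 16, 13, 13, 10, 5
The 2 values of 45 occupy positions 1–2 → average rank (1+2)/2 = 1.5.
The 2 values of 13 occupy positions 6–7 → average rank (6+7)/2 = 6.5.
Eli has value 13 → rank 6.5.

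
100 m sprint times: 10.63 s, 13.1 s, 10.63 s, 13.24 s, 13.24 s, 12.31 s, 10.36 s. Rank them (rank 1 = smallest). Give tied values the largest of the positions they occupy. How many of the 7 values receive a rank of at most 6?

Sorted (ascending): 10.36, 10.63, 10.63, 12.31, 13.1, 13.24, 13.24
The 2 values of 10.63 occupy positions 2–3 → each gets rank 3.
The 2 values of 13.24 occupy positions 6–7 → each gets rank 7.
Ranks ≤ 6: {1, 3, 3, 4, 5} → 5 values.

5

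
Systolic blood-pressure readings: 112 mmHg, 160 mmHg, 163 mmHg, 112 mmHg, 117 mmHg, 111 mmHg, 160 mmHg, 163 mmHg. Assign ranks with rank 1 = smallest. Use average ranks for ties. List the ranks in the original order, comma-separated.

Sorted (ascending): 111, 112, 112, 117, 160, 160, 163, 163
The 2 values of 112 occupy positions 2–3 → average rank (2+3)/2 = 2.5.
The 2 values of 160 occupy positions 5–6 → average rank (5+6)/2 = 5.5.
The 2 values of 163 occupy positions 7–8 → average rank (7+8)/2 = 7.5.

2.5, 5.5, 7.5, 2.5, 4, 1, 5.5, 7.5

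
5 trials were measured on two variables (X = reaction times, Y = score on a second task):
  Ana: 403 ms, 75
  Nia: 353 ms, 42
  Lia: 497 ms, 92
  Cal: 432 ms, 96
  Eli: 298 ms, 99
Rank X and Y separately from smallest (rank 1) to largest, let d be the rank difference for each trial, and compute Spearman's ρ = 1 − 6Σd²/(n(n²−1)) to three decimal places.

-0.100

Ranks of variable 1: 3, 2, 5, 4, 1
Ranks of variable 2: 2, 1, 3, 4, 5
d = r₁ − r₂: 1, 1, 2, 0, -4
d²: 1, 1, 4, 0, 16; Σd² = 22
ρ = 1 − 6·22/(5·24) = 1 − 132/120 = -0.100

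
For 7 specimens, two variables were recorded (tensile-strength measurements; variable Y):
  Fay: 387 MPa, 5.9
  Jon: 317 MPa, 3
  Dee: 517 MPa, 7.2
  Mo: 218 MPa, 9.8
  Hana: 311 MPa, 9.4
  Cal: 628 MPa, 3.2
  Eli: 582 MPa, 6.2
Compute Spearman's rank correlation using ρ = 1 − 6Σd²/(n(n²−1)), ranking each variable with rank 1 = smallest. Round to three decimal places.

-0.536

Ranks of variable 1: 4, 3, 5, 1, 2, 7, 6
Ranks of variable 2: 3, 1, 5, 7, 6, 2, 4
d = r₁ − r₂: 1, 2, 0, -6, -4, 5, 2
d²: 1, 4, 0, 36, 16, 25, 4; Σd² = 86
ρ = 1 − 6·86/(7·48) = 1 − 516/336 = -0.536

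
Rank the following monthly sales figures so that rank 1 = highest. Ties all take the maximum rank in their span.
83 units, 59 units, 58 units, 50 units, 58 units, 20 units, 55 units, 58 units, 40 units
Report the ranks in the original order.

1, 2, 5, 7, 5, 9, 6, 5, 8

Sorted (descending): 83, 59, 58, 58, 58, 55, 50, 40, 20
The 3 values of 58 occupy positions 3–5 → each gets rank 5.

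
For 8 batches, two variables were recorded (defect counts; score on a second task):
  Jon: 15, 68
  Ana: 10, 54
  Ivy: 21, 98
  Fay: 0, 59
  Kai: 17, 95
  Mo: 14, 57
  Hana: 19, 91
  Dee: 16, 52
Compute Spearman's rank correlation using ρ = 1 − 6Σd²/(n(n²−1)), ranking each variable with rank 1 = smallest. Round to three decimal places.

Ranks of variable 1: 4, 2, 8, 1, 6, 3, 7, 5
Ranks of variable 2: 5, 2, 8, 4, 7, 3, 6, 1
d = r₁ − r₂: -1, 0, 0, -3, -1, 0, 1, 4
d²: 1, 0, 0, 9, 1, 0, 1, 16; Σd² = 28
ρ = 1 − 6·28/(8·63) = 1 − 168/504 = 0.667

0.667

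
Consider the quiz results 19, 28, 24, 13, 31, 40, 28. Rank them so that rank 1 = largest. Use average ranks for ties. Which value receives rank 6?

Sorted (descending): 40, 31, 28, 28, 24, 19, 13
The 2 values of 28 occupy positions 3–4 → average rank (3+4)/2 = 3.5.
Rank 6 → value 19.

19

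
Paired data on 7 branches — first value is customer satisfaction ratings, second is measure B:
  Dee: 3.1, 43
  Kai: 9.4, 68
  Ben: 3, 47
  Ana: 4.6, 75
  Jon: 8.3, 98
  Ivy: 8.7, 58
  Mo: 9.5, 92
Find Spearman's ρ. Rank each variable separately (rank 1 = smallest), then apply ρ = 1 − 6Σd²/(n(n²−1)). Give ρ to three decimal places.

Ranks of variable 1: 2, 6, 1, 3, 4, 5, 7
Ranks of variable 2: 1, 4, 2, 5, 7, 3, 6
d = r₁ − r₂: 1, 2, -1, -2, -3, 2, 1
d²: 1, 4, 1, 4, 9, 4, 1; Σd² = 24
ρ = 1 − 6·24/(7·48) = 1 − 144/336 = 0.571

0.571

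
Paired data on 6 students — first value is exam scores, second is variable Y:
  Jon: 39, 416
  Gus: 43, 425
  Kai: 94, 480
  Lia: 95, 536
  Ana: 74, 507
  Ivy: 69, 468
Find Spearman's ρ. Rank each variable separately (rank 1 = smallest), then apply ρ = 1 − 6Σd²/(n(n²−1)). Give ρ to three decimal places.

0.943

Ranks of variable 1: 1, 2, 5, 6, 4, 3
Ranks of variable 2: 1, 2, 4, 6, 5, 3
d = r₁ − r₂: 0, 0, 1, 0, -1, 0
d²: 0, 0, 1, 0, 1, 0; Σd² = 2
ρ = 1 − 6·2/(6·35) = 1 − 12/210 = 0.943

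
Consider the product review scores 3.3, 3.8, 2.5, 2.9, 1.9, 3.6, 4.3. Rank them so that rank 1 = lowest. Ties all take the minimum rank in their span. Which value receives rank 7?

Sorted (ascending): 1.9, 2.5, 2.9, 3.3, 3.6, 3.8, 4.3
No ties — each value takes its position as its rank.
Rank 7 → value 4.3.

4.3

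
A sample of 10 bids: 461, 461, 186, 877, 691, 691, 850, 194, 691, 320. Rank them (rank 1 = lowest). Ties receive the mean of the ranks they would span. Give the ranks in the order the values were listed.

4.5, 4.5, 1, 10, 7, 7, 9, 2, 7, 3

Sorted (ascending): 186, 194, 320, 461, 461, 691, 691, 691, 850, 877
The 2 values of 461 occupy positions 4–5 → average rank (4+5)/2 = 4.5.
The 3 values of 691 occupy positions 6–8 → average rank 7.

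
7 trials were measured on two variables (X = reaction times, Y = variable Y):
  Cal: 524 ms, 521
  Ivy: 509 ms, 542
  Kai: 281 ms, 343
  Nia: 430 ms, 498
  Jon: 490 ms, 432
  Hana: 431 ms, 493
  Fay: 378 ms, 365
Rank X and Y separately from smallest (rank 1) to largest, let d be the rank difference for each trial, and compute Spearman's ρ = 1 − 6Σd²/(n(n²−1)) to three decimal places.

Ranks of variable 1: 7, 6, 1, 3, 5, 4, 2
Ranks of variable 2: 6, 7, 1, 5, 3, 4, 2
d = r₁ − r₂: 1, -1, 0, -2, 2, 0, 0
d²: 1, 1, 0, 4, 4, 0, 0; Σd² = 10
ρ = 1 − 6·10/(7·48) = 1 − 60/336 = 0.821

0.821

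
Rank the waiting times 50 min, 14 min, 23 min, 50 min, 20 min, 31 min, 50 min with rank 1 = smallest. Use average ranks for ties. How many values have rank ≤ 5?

4

Sorted (ascending): 14, 20, 23, 31, 50, 50, 50
The 3 values of 50 occupy positions 5–7 → average rank 6.
Ranks ≤ 5: {1, 2, 3, 4} → 4 values.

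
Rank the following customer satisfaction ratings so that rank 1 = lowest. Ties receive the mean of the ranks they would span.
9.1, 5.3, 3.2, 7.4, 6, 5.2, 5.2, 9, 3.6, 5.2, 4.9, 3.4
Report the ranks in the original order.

12, 8, 1, 10, 9, 6, 6, 11, 3, 6, 4, 2

Sorted (ascending): 3.2, 3.4, 3.6, 4.9, 5.2, 5.2, 5.2, 5.3, 6, 7.4, 9, 9.1
The 3 values of 5.2 occupy positions 5–7 → average rank 6.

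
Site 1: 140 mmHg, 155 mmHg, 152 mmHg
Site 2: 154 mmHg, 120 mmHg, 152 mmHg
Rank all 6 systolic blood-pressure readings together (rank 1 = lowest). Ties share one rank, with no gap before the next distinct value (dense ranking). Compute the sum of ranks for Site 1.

Sorted (ascending): 120, 140, 152, 152, 154, 155
The 2 values of 152 share dense rank 3.
Remaining distinct values take the next consecutive integers.
Site 1 values → pooled ranks: 140→2, 155→5, 152→3
Rank sum = 2 + 5 + 3 = 10

10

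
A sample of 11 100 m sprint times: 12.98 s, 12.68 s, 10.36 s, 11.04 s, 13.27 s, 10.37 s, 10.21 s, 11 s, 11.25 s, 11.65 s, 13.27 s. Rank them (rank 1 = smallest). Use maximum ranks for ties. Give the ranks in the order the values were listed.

Sorted (ascending): 10.21, 10.36, 10.37, 11, 11.04, 11.25, 11.65, 12.68, 12.98, 13.27, 13.27
The 2 values of 13.27 occupy positions 10–11 → each gets rank 11.

9, 8, 2, 5, 11, 3, 1, 4, 6, 7, 11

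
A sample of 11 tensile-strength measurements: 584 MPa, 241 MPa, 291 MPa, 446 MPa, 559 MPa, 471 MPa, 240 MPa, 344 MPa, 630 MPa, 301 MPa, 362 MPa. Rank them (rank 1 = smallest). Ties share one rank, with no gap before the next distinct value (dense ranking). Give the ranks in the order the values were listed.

Sorted (ascending): 240, 241, 291, 301, 344, 362, 446, 471, 559, 584, 630
No ties — each value takes its position as its rank.

10, 2, 3, 7, 9, 8, 1, 5, 11, 4, 6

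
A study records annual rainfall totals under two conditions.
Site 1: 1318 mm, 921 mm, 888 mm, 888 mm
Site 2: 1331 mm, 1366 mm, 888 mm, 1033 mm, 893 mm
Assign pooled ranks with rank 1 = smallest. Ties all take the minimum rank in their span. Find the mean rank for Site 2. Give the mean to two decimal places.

5.60

Sorted (ascending): 888, 888, 888, 893, 921, 1033, 1318, 1331, 1366
The 3 values of 888 occupy positions 1–3 → each gets rank 1.
Site 2 values → pooled ranks: 1331→8, 1366→9, 888→1, 1033→6, 893→4
Mean rank = (8 + 9 + 1 + 6 + 4) / 5 = 5.60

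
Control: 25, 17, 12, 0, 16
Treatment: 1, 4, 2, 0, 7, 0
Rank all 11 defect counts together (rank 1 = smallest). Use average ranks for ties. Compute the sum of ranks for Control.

40

Sorted (ascending): 0, 0, 0, 1, 2, 4, 7, 12, 16, 17, 25
The 3 values of 0 occupy positions 1–3 → average rank 2.
Control values → pooled ranks: 25→11, 17→10, 12→8, 0→2, 16→9
Rank sum = 11 + 10 + 8 + 2 + 9 = 40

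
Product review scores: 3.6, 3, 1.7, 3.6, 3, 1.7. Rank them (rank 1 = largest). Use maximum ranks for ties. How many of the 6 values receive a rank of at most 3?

2

Sorted (descending): 3.6, 3.6, 3, 3, 1.7, 1.7
The 2 values of 3.6 occupy positions 1–2 → each gets rank 2.
The 2 values of 3 occupy positions 3–4 → each gets rank 4.
The 2 values of 1.7 occupy positions 5–6 → each gets rank 6.
Ranks ≤ 3: {2, 2} → 2 values.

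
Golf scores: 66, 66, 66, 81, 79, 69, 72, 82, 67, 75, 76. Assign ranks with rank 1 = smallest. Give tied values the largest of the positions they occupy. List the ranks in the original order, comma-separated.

3, 3, 3, 10, 9, 5, 6, 11, 4, 7, 8

Sorted (ascending): 66, 66, 66, 67, 69, 72, 75, 76, 79, 81, 82
The 3 values of 66 occupy positions 1–3 → each gets rank 3.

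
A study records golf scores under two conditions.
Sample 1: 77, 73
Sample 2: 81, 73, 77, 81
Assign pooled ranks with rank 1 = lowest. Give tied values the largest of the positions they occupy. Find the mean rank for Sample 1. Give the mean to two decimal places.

Sorted (ascending): 73, 73, 77, 77, 81, 81
The 2 values of 73 occupy positions 1–2 → each gets rank 2.
The 2 values of 77 occupy positions 3–4 → each gets rank 4.
The 2 values of 81 occupy positions 5–6 → each gets rank 6.
Sample 1 values → pooled ranks: 77→4, 73→2
Mean rank = (4 + 2) / 2 = 3.00

3.00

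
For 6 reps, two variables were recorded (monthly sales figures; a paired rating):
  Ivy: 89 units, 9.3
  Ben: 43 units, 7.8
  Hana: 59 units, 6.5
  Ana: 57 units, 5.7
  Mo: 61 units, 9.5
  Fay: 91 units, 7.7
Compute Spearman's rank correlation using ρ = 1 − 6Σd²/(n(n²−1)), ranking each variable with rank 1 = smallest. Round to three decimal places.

0.314

Ranks of variable 1: 5, 1, 3, 2, 4, 6
Ranks of variable 2: 5, 4, 2, 1, 6, 3
d = r₁ − r₂: 0, -3, 1, 1, -2, 3
d²: 0, 9, 1, 1, 4, 9; Σd² = 24
ρ = 1 − 6·24/(6·35) = 1 − 144/210 = 0.314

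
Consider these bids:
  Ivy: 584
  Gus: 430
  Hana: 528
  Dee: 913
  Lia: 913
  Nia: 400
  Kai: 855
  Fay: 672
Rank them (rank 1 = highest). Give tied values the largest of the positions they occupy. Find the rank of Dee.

2

Sorted (descending): 913, 913, 855, 672, 584, 528, 430, 400
The 2 values of 913 occupy positions 1–2 → each gets rank 2.
Dee has value 913 → rank 2.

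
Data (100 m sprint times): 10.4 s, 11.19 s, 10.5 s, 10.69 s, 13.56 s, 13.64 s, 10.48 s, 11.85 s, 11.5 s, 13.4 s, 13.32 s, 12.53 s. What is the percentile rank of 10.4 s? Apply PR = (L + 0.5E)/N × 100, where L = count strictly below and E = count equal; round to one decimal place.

4.2

N = 12.
Strictly below 10.4: 0. Equal to 10.4: 1.
PR = (0 + 0.5·1)/12 × 100 = 4.2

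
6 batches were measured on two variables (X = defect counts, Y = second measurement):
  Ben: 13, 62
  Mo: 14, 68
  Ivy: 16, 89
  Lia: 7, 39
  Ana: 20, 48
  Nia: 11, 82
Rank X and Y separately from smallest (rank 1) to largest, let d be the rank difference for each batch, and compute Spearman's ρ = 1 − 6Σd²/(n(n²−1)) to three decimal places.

Ranks of variable 1: 3, 4, 5, 1, 6, 2
Ranks of variable 2: 3, 4, 6, 1, 2, 5
d = r₁ − r₂: 0, 0, -1, 0, 4, -3
d²: 0, 0, 1, 0, 16, 9; Σd² = 26
ρ = 1 − 6·26/(6·35) = 1 − 156/210 = 0.257

0.257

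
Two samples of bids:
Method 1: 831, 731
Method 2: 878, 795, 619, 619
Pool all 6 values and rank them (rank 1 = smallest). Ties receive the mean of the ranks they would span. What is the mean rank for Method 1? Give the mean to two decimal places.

Sorted (ascending): 619, 619, 731, 795, 831, 878
The 2 values of 619 occupy positions 1–2 → average rank (1+2)/2 = 1.5.
Method 1 values → pooled ranks: 831→5, 731→3
Mean rank = (5 + 3) / 2 = 4.00

4.00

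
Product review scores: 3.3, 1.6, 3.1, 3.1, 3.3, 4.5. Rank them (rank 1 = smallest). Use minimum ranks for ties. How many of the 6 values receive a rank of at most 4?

Sorted (ascending): 1.6, 3.1, 3.1, 3.3, 3.3, 4.5
The 2 values of 3.1 occupy positions 2–3 → each gets rank 2.
The 2 values of 3.3 occupy positions 4–5 → each gets rank 4.
Ranks ≤ 4: {1, 2, 2, 4, 4} → 5 values.

5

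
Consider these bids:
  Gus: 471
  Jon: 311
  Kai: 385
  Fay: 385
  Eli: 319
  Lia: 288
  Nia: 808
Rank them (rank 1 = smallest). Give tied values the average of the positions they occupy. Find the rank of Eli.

Sorted (ascending): 288, 311, 319, 385, 385, 471, 808
The 2 values of 385 occupy positions 4–5 → average rank (4+5)/2 = 4.5.
Eli has value 319 → rank 3.

3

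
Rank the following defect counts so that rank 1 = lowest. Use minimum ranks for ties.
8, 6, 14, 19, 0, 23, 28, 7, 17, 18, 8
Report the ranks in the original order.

4, 2, 6, 9, 1, 10, 11, 3, 7, 8, 4

Sorted (ascending): 0, 6, 7, 8, 8, 14, 17, 18, 19, 23, 28
The 2 values of 8 occupy positions 4–5 → each gets rank 4.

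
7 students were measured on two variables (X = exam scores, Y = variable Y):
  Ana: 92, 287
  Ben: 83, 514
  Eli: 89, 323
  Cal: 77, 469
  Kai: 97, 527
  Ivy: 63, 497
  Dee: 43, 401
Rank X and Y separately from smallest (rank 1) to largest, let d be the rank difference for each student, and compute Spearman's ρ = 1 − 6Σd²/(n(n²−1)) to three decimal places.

0.071

Ranks of variable 1: 6, 4, 5, 3, 7, 2, 1
Ranks of variable 2: 1, 6, 2, 4, 7, 5, 3
d = r₁ − r₂: 5, -2, 3, -1, 0, -3, -2
d²: 25, 4, 9, 1, 0, 9, 4; Σd² = 52
ρ = 1 − 6·52/(7·48) = 1 − 312/336 = 0.071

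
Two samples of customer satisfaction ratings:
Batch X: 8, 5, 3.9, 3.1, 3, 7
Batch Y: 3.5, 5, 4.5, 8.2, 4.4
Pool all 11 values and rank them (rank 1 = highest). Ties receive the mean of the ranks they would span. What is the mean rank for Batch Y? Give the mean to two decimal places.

5.50

Sorted (descending): 8.2, 8, 7, 5, 5, 4.5, 4.4, 3.9, 3.5, 3.1, 3
The 2 values of 5 occupy positions 4–5 → average rank (4+5)/2 = 4.5.
Batch Y values → pooled ranks: 3.5→9, 5→4.5, 4.5→6, 8.2→1, 4.4→7
Mean rank = (9 + 4.5 + 6 + 1 + 7) / 5 = 5.50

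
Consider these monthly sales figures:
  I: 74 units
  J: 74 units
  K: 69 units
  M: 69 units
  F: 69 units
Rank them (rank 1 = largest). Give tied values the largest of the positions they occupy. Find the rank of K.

Sorted (descending): 74, 74, 69, 69, 69
The 2 values of 74 occupy positions 1–2 → each gets rank 2.
The 3 values of 69 occupy positions 3–5 → each gets rank 5.
K has value 69 units → rank 5.

5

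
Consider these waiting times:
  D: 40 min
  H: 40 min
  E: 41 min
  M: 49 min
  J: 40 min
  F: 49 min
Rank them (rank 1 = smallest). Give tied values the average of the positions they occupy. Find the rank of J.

Sorted (ascending): 40, 40, 40, 41, 49, 49
The 3 values of 40 occupy positions 1–3 → average rank 2.
The 2 values of 49 occupy positions 5–6 → average rank (5+6)/2 = 5.5.
J has value 40 min → rank 2.

2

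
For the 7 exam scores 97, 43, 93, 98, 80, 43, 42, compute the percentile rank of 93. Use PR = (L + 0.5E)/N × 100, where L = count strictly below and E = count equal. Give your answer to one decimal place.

64.3

N = 7.
Strictly below 93: 4. Equal to 93: 1.
PR = (4 + 0.5·1)/7 × 100 = 64.3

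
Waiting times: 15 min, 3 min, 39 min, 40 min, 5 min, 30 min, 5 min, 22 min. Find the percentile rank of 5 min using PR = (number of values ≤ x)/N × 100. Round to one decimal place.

N = 8.
Strictly below 5: 1. Equal to 5: 2.
PR = 3/8 × 100 = 37.5

37.5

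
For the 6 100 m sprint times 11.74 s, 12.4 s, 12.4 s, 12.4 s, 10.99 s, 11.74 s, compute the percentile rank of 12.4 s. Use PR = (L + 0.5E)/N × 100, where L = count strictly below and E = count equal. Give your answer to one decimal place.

N = 6.
Strictly below 12.4: 3. Equal to 12.4: 3.
PR = (3 + 0.5·3)/6 × 100 = 75.0

75.0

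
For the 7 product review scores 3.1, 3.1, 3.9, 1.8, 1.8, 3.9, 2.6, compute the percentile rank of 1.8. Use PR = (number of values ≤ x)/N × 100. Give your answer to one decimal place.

28.6

N = 7.
Strictly below 1.8: 0. Equal to 1.8: 2.
PR = 2/7 × 100 = 28.6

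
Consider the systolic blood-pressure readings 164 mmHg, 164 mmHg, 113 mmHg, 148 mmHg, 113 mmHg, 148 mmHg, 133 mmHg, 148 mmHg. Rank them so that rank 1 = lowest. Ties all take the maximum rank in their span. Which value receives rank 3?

133

Sorted (ascending): 113, 113, 133, 148, 148, 148, 164, 164
The 2 values of 113 occupy positions 1–2 → each gets rank 2.
The 3 values of 148 occupy positions 4–6 → each gets rank 6.
The 2 values of 164 occupy positions 7–8 → each gets rank 8.
Rank 3 → value 133.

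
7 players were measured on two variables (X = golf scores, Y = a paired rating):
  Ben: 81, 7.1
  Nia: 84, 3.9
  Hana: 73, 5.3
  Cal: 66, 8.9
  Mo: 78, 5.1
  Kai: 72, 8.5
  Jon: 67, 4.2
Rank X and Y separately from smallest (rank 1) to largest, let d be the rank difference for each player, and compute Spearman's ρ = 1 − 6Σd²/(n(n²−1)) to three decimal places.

Ranks of variable 1: 6, 7, 4, 1, 5, 3, 2
Ranks of variable 2: 5, 1, 4, 7, 3, 6, 2
d = r₁ − r₂: 1, 6, 0, -6, 2, -3, 0
d²: 1, 36, 0, 36, 4, 9, 0; Σd² = 86
ρ = 1 − 6·86/(7·48) = 1 − 516/336 = -0.536

-0.536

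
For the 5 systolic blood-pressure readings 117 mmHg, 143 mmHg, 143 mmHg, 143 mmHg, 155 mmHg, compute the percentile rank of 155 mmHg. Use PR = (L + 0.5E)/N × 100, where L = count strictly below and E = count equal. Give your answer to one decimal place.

90.0

N = 5.
Strictly below 155: 4. Equal to 155: 1.
PR = (4 + 0.5·1)/5 × 100 = 90.0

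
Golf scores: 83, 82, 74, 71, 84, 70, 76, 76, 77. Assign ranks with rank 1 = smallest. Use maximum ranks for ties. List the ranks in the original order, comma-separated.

8, 7, 3, 2, 9, 1, 5, 5, 6

Sorted (ascending): 70, 71, 74, 76, 76, 77, 82, 83, 84
The 2 values of 76 occupy positions 4–5 → each gets rank 5.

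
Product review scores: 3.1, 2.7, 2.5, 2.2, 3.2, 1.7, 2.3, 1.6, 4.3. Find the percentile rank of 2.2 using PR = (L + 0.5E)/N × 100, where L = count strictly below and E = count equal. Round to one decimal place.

27.8

N = 9.
Strictly below 2.2: 2. Equal to 2.2: 1.
PR = (2 + 0.5·1)/9 × 100 = 27.8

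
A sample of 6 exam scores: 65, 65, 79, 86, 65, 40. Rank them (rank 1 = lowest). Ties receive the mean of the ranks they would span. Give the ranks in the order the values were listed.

Sorted (ascending): 40, 65, 65, 65, 79, 86
The 3 values of 65 occupy positions 2–4 → average rank 3.

3, 3, 5, 6, 3, 1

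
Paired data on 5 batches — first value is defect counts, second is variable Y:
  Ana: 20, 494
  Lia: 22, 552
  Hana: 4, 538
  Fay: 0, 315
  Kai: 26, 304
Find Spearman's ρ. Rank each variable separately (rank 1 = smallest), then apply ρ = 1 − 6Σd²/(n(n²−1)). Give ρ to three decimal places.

Ranks of variable 1: 3, 4, 2, 1, 5
Ranks of variable 2: 3, 5, 4, 2, 1
d = r₁ − r₂: 0, -1, -2, -1, 4
d²: 0, 1, 4, 1, 16; Σd² = 22
ρ = 1 − 6·22/(5·24) = 1 − 132/120 = -0.100

-0.100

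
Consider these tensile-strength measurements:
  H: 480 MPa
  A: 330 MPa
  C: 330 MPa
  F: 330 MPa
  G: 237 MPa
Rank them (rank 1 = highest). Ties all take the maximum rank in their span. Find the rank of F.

Sorted (descending): 480, 330, 330, 330, 237
The 3 values of 330 occupy positions 2–4 → each gets rank 4.
F has value 330 MPa → rank 4.

4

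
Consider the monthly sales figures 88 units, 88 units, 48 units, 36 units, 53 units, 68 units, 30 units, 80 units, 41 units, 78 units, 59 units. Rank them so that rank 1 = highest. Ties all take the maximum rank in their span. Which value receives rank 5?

68

Sorted (descending): 88, 88, 80, 78, 68, 59, 53, 48, 41, 36, 30
The 2 values of 88 occupy positions 1–2 → each gets rank 2.
Rank 5 → value 68.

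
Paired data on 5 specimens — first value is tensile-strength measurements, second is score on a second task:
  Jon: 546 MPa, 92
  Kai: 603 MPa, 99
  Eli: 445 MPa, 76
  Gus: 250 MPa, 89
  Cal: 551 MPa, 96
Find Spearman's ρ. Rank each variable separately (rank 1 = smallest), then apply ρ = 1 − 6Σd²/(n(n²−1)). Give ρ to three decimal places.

0.900

Ranks of variable 1: 3, 5, 2, 1, 4
Ranks of variable 2: 3, 5, 1, 2, 4
d = r₁ − r₂: 0, 0, 1, -1, 0
d²: 0, 0, 1, 1, 0; Σd² = 2
ρ = 1 − 6·2/(5·24) = 1 − 12/120 = 0.900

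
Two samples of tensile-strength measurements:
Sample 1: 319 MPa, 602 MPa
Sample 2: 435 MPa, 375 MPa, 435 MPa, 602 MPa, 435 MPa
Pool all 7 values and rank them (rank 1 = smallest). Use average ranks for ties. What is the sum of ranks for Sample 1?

7.5

Sorted (ascending): 319, 375, 435, 435, 435, 602, 602
The 3 values of 435 occupy positions 3–5 → average rank 4.
The 2 values of 602 occupy positions 6–7 → average rank (6+7)/2 = 6.5.
Sample 1 values → pooled ranks: 319→1, 602→6.5
Rank sum = 1 + 6.5 = 7.5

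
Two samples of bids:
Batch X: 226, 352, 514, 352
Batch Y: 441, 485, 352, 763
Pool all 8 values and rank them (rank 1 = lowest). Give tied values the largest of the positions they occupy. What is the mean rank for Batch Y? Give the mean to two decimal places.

Sorted (ascending): 226, 352, 352, 352, 441, 485, 514, 763
The 3 values of 352 occupy positions 2–4 → each gets rank 4.
Batch Y values → pooled ranks: 441→5, 485→6, 352→4, 763→8
Mean rank = (5 + 6 + 4 + 8) / 4 = 5.75

5.75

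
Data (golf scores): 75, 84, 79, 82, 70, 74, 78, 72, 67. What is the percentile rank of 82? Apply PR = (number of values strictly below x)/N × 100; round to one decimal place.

77.8

N = 9.
Strictly below 82: 7. Equal to 82: 1.
PR = 7/9 × 100 = 77.8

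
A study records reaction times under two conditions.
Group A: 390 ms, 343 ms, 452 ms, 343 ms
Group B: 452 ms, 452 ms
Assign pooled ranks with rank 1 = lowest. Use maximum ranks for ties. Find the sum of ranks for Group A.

Sorted (ascending): 343, 343, 390, 452, 452, 452
The 2 values of 343 occupy positions 1–2 → each gets rank 2.
The 3 values of 452 occupy positions 4–6 → each gets rank 6.
Group A values → pooled ranks: 390→3, 343→2, 452→6, 343→2
Rank sum = 3 + 2 + 6 + 2 = 13

13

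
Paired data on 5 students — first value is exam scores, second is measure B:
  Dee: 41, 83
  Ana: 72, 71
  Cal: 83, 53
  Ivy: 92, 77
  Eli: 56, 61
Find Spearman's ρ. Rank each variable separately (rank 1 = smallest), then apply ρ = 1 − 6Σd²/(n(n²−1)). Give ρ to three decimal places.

-0.300

Ranks of variable 1: 1, 3, 4, 5, 2
Ranks of variable 2: 5, 3, 1, 4, 2
d = r₁ − r₂: -4, 0, 3, 1, 0
d²: 16, 0, 9, 1, 0; Σd² = 26
ρ = 1 − 6·26/(5·24) = 1 − 156/120 = -0.300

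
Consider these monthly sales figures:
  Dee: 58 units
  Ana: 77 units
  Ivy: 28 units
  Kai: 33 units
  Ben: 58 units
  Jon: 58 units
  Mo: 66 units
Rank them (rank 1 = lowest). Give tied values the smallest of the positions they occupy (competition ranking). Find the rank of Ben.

Sorted (ascending): 28, 33, 58, 58, 58, 66, 77
The 3 values of 58 occupy positions 3–5 → each gets rank 3.
Ben has value 58 units → rank 3.

3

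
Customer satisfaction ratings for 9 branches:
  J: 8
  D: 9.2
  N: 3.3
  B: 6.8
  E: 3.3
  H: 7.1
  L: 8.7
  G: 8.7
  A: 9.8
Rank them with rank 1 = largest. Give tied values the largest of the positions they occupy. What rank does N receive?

9

Sorted (descending): 9.8, 9.2, 8.7, 8.7, 8, 7.1, 6.8, 3.3, 3.3
The 2 values of 8.7 occupy positions 3–4 → each gets rank 4.
The 2 values of 3.3 occupy positions 8–9 → each gets rank 9.
N has value 3.3 → rank 9.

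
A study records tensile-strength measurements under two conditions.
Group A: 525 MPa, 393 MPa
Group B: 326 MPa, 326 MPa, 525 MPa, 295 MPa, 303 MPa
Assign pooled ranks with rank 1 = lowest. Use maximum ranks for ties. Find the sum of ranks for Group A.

Sorted (ascending): 295, 303, 326, 326, 393, 525, 525
The 2 values of 326 occupy positions 3–4 → each gets rank 4.
The 2 values of 525 occupy positions 6–7 → each gets rank 7.
Group A values → pooled ranks: 525→7, 393→5
Rank sum = 7 + 5 = 12

12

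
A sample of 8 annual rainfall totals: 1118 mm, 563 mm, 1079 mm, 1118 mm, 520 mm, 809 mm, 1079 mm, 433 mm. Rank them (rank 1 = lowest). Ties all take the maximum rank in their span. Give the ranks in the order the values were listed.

8, 3, 6, 8, 2, 4, 6, 1

Sorted (ascending): 433, 520, 563, 809, 1079, 1079, 1118, 1118
The 2 values of 1079 occupy positions 5–6 → each gets rank 6.
The 2 values of 1118 occupy positions 7–8 → each gets rank 8.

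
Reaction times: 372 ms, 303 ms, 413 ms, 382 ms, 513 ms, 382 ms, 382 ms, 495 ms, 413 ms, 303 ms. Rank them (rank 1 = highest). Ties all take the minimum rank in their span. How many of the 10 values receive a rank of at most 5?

Sorted (descending): 513, 495, 413, 413, 382, 382, 382, 372, 303, 303
The 2 values of 413 occupy positions 3–4 → each gets rank 3.
The 3 values of 382 occupy positions 5–7 → each gets rank 5.
The 2 values of 303 occupy positions 9–10 → each gets rank 9.
Ranks ≤ 5: {1, 2, 3, 3, 5, 5, 5} → 7 values.

7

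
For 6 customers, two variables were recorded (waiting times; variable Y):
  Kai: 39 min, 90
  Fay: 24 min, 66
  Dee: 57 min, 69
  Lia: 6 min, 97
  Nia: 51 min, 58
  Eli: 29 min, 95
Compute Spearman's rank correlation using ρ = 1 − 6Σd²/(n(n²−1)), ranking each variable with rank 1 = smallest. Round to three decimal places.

-0.543

Ranks of variable 1: 4, 2, 6, 1, 5, 3
Ranks of variable 2: 4, 2, 3, 6, 1, 5
d = r₁ − r₂: 0, 0, 3, -5, 4, -2
d²: 0, 0, 9, 25, 16, 4; Σd² = 54
ρ = 1 − 6·54/(6·35) = 1 − 324/210 = -0.543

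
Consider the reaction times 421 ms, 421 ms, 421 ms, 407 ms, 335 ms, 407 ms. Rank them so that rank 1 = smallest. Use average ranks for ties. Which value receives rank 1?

335

Sorted (ascending): 335, 407, 407, 421, 421, 421
The 2 values of 407 occupy positions 2–3 → average rank (2+3)/2 = 2.5.
The 3 values of 421 occupy positions 4–6 → average rank 5.
Rank 1 → value 335.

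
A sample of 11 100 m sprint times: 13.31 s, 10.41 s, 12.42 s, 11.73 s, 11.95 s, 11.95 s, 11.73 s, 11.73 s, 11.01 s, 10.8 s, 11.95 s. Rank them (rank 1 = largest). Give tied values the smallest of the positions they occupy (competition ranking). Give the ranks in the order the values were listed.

Sorted (descending): 13.31, 12.42, 11.95, 11.95, 11.95, 11.73, 11.73, 11.73, 11.01, 10.8, 10.41
The 3 values of 11.95 occupy positions 3–5 → each gets rank 3.
The 3 values of 11.73 occupy positions 6–8 → each gets rank 6.

1, 11, 2, 6, 3, 3, 6, 6, 9, 10, 3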